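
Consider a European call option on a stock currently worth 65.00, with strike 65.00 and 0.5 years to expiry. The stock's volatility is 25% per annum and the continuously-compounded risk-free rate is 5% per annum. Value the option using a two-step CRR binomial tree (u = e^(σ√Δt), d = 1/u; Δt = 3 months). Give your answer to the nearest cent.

CRR parameters: u = e^(σ√Δt) = e^(0.25·√0.25) = 1.1331, d = 1/u = 0.8825
Per-period rate: rΔt = 0.05·0.25 = 0.0125, so R = e^0.0125 = 1.0126
Risk-neutral probability p = (e^0.0125 − 0.8825)/(1.1331 − 0.8825) = 0.1301/0.2507 = 0.5190
Terminal stock prices: S_uu = 83.46, S_ud = 65, S_dd = 50.62
Terminal payoffs (S − K): max(18.46, 0) = 18.46, max(0, 0) = 0, max(-14.38, 0) = 0
Node u (S = 73.65): V_u = e^(−0.0125)·[0.5190·18.4617 + 0.4810·0.0000] = 9.4621
Node d (S = 57.36): V_d = e^(−0.0125)·[0.5190·0.0000 + 0.4810·0.0000] = 0.0000
Node 0 (S = 65): V_0 = e^(−0.0125)·[0.5190·9.4621 + 0.4810·0.0000] = 4.8496

4.85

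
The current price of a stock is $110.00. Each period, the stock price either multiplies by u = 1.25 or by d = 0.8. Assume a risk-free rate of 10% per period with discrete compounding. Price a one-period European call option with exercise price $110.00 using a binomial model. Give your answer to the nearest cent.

Risk-neutral probability p = (1 + 0.1 − 0.8)/(1.25 − 0.8) = 0.3000/0.4500 = 0.6667
Terminal stock prices: S_u = 137.5, S_d = 88
Terminal payoffs (S − K): max(27.5, 0) = 27.5, max(-22, 0) = 0
Node 0 (S = 110): V_0 = 1/1.1·[0.6667·27.5000 + 0.3333·0.0000] = 16.6667

$16.67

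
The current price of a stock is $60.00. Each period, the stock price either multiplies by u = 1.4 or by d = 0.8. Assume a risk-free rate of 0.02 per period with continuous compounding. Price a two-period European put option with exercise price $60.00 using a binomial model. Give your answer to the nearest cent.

Risk-neutral probability p = (e^0.02 − 0.8)/(1.4 − 0.8) = 0.2202/0.6000 = 0.3670
Terminal stock prices: S_uu = 117.6, S_ud = 67.2, S_dd = 38.4
Terminal payoffs (K − S): max(-57.6, 0) = 0, max(-7.2, 0) = 0, max(21.6, 0) = 21.6
Node u (S = 84): V_u = e^(−0.02)·[0.3670·0.0000 + 0.6330·0.0000] = 0.0000
Node d (S = 48): V_d = e^(−0.02)·[0.3670·0.0000 + 0.6330·21.6000] = 13.4020
Node 0 (S = 60): V_0 = e^(−0.02)·[0.3670·0.0000 + 0.6330·13.4020] = 8.3155

$8.32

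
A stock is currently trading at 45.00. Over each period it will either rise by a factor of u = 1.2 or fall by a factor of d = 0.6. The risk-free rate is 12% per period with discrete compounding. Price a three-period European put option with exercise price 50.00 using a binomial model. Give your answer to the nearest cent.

Risk-neutral probability p = (1 + 0.12 − 0.6)/(1.2 − 0.6) = 0.5200/0.6000 = 0.8667
Terminal stock prices: S_uuu = 77.76, S_uud = 38.88, S_udd = 19.44, S_ddd = 9.72
Terminal payoffs (K − S): max(-27.76, 0) = 0, max(11.12, 0) = 11.12, max(30.56, 0) = 30.56, max(40.28, 0) = 40.28
Node uu (S = 64.8): V_uu = 1/1.12·[0.8667·0.0000 + 0.1333·11.1200] = 1.3238
Node ud (S = 32.4): V_ud = 1/1.12·[0.8667·11.1200 + 0.1333·30.5600] = 12.2429
Node dd (S = 16.2): V_dd = 1/1.12·[0.8667·30.5600 + 0.1333·40.2800] = 28.4429
Node u (S = 54): V_u = 1/1.12·[0.8667·1.3238 + 0.1333·12.2429] = 2.4819
Node d (S = 27): V_d = 1/1.12·[0.8667·12.2429 + 0.1333·28.4429] = 12.8597
Node 0 (S = 45): V_0 = 1/1.12·[0.8667·2.4819 + 0.1333·12.8597] = 3.4514

3.45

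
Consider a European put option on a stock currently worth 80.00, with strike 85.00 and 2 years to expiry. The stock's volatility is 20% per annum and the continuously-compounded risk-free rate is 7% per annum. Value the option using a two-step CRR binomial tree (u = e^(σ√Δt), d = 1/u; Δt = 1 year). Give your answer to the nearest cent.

CRR parameters: u = e^(σ√Δt) = e^(0.2·√1) = 1.2214, d = 1/u = 0.8187
Per-period rate: rΔt = 0.07·1 = 0.07, so R = e^0.07 = 1.0725
Risk-neutral probability p = (e^0.07 − 0.8187)/(1.2214 − 0.8187) = 0.2538/0.4027 = 0.6302
Terminal stock prices: S_uu = 119.3, S_ud = 80, S_dd = 53.63
Terminal payoffs (K − S): max(-34.35, 0) = 0, max(5, 0) = 5, max(31.37, 0) = 31.37
Node u (S = 97.71): V_u = e^(−0.07)·[0.6302·0.0000 + 0.3698·5.0000] = 1.7238
Node d (S = 65.5): V_d = e^(−0.07)·[0.6302·5.0000 + 0.3698·31.3744] = 13.7550
Node 0 (S = 80): V_0 = e^(−0.07)·[0.6302·1.7238 + 0.3698·13.7550] = 5.7553

5.76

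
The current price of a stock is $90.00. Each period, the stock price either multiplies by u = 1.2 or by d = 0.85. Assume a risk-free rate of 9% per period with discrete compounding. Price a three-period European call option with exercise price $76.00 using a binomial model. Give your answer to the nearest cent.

$31.81

Risk-neutral probability p = (1 + 0.09 − 0.85)/(1.2 − 0.85) = 0.2400/0.3500 = 0.6857
Terminal stock prices: S_uuu = 155.5, S_uud = 110.2, S_udd = 78.03, S_ddd = 55.27
Terminal payoffs (S − K): max(79.52, 0) = 79.52, max(34.16, 0) = 34.16, max(2.03, 0) = 2.03, max(-20.73, 0) = 0
Node uu (S = 129.6): V_uu = 1/1.09·[0.6857·79.5200 + 0.3143·34.1600] = 59.8752
Node ud (S = 91.8): V_ud = 1/1.09·[0.6857·34.1600 + 0.3143·2.0300] = 22.0752
Node dd (S = 65.02): V_dd = 1/1.09·[0.6857·2.0300 + 0.3143·0.0000] = 1.2771
Node u (S = 108): V_u = 1/1.09·[0.6857·59.8752 + 0.3143·22.0752] = 44.0323
Node d (S = 76.5): V_d = 1/1.09·[0.6857·22.0752 + 0.3143·1.2771] = 14.2557
Node 0 (S = 90): V_0 = 1/1.09·[0.6857·44.0323 + 0.3143·14.2557] = 31.8110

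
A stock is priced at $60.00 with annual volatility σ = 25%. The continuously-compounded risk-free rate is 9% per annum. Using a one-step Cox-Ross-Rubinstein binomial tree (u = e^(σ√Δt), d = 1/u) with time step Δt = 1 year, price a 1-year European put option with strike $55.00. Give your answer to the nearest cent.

CRR parameters: u = e^(σ√Δt) = e^(0.25·√1) = 1.2840, d = 1/u = 0.7788
Per-period rate: rΔt = 0.09·1 = 0.09, so R = e^0.09 = 1.0942
Risk-neutral probability p = (e^0.09 − 0.7788)/(1.2840 − 0.7788) = 0.3154/0.5052 = 0.6242
Terminal stock prices: S_u = 77.04, S_d = 46.73
Terminal payoffs (K − S): max(-22.04, 0) = 0, max(8.272, 0) = 8.272
Node 0 (S = 60): V_0 = e^(−0.09)·[0.6242·0.0000 + 0.3758·8.2720] = 2.8409

$2.84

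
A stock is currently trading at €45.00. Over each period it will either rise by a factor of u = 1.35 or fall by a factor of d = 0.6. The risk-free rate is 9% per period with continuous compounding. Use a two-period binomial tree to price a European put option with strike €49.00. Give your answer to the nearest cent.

Risk-neutral probability p = (e^0.09 − 0.6)/(1.35 − 0.6) = 0.4942/0.7500 = 0.6589
Terminal stock prices: S_uu = 82.01, S_ud = 36.45, S_dd = 16.2
Terminal payoffs (K − S): max(-33.01, 0) = 0, max(12.55, 0) = 12.55, max(32.8, 0) = 32.8
Node u (S = 60.75): V_u = e^(−0.09)·[0.6589·0.0000 + 0.3411·12.5500] = 3.9124
Node d (S = 27): V_d = e^(−0.09)·[0.6589·12.5500 + 0.3411·32.8000] = 17.7826
Node 0 (S = 45): V_0 = e^(−0.09)·[0.6589·3.9124 + 0.3411·17.7826] = 7.8996

€7.90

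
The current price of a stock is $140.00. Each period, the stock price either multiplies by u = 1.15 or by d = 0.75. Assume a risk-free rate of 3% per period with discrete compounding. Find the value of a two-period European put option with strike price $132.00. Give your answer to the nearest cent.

Risk-neutral probability p = (1 + 0.03 − 0.75)/(1.15 − 0.75) = 0.2800/0.4000 = 0.7000
Terminal stock prices: S_uu = 185.1, S_ud = 120.8, S_dd = 78.75
Terminal payoffs (K − S): max(-53.15, 0) = 0, max(11.25, 0) = 11.25, max(53.25, 0) = 53.25
Node u (S = 161): V_u = 1/1.03·[0.7000·0.0000 + 0.3000·11.2500] = 3.2767
Node d (S = 105): V_d = 1/1.03·[0.7000·11.2500 + 0.3000·53.2500] = 23.1553
Node 0 (S = 140): V_0 = 1/1.03·[0.7000·3.2767 + 0.3000·23.1553] = 8.9712

$8.97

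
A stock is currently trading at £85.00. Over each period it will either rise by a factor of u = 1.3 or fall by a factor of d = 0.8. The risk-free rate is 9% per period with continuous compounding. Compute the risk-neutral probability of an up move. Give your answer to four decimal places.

Risk-neutral probability p = (e^0.09 − 0.8)/(1.3 − 0.8) = 0.2942/0.5000 = 0.5883

p = 0.5883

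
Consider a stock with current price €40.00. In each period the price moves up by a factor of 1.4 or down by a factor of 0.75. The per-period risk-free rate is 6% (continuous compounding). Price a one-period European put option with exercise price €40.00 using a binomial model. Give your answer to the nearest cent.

Risk-neutral probability p = (e^0.06 − 0.75)/(1.4 − 0.75) = 0.3118/0.6500 = 0.4797
Terminal stock prices: S_u = 56, S_d = 30
Terminal payoffs (K − S): max(-16, 0) = 0, max(10, 0) = 10
Node 0 (S = 40): V_0 = e^(−0.06)·[0.4797·0.0000 + 0.5203·10.0000] = 4.8995

€4.90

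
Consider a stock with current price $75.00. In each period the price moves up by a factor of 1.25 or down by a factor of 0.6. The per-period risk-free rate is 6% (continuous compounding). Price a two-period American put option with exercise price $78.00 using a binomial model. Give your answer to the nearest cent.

Risk-neutral probability p = (e^0.06 − 0.6)/(1.25 − 0.6) = 0.4618/0.6500 = 0.7105
Terminal stock prices: S_uu = 117.2, S_ud = 56.25, S_dd = 27
Terminal payoffs (K − S): max(-39.19, 0) = 0, max(21.75, 0) = 21.75, max(51, 0) = 51
Node u (S = 93.75): continuation = e^(−0.06)·[0.7105·0.0000 + 0.2895·21.7500] = 5.9296; exercise value = 0.0000 ≤ continuation, so V_u = 5.9296
Node d (S = 45): continuation = e^(−0.06)·[0.7105·21.7500 + 0.2895·51.0000] = 28.4576; exercise value = 33.0000 > continuation, so V_d = 33.0000 (exercise)
Node 0 (S = 75): continuation = e^(−0.06)·[0.7105·5.9296 + 0.2895·33.0000] = 12.9643; exercise value = 3.0000 ≤ continuation, so V_0 = 12.9643

$12.96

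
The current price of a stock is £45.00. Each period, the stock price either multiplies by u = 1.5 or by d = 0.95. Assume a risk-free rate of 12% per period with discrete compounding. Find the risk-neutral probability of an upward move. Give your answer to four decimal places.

Risk-neutral probability p = (1 + 0.12 − 0.95)/(1.5 − 0.95) = 0.1700/0.5500 = 0.3091

p = 0.3091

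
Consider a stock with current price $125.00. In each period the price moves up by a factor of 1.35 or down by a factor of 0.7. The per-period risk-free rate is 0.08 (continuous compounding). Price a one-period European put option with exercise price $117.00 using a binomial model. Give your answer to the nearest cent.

Risk-neutral probability p = (e^0.08 − 0.7)/(1.35 − 0.7) = 0.3833/0.6500 = 0.5897
Terminal stock prices: S_u = 168.8, S_d = 87.5
Terminal payoffs (K − S): max(-51.75, 0) = 0, max(29.5, 0) = 29.5
Node 0 (S = 125): V_0 = e^(−0.08)·[0.5897·0.0000 + 0.4103·29.5000] = 11.1740

$11.17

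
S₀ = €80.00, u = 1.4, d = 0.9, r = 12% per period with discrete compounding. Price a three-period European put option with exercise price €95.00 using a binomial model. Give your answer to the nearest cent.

€5.85

Risk-neutral probability p = (1 + 0.12 − 0.9)/(1.4 − 0.9) = 0.2200/0.5000 = 0.4400
Terminal stock prices: S_uuu = 219.5, S_uud = 141.1, S_udd = 90.72, S_ddd = 58.32
Terminal payoffs (K − S): max(-124.5, 0) = 0, max(-46.12, 0) = 0, max(4.28, 0) = 4.28, max(36.68, 0) = 36.68
Node uu (S = 156.8): V_uu = 1/1.12·[0.4400·0.0000 + 0.5600·0.0000] = 0.0000
Node ud (S = 100.8): V_ud = 1/1.12·[0.4400·0.0000 + 0.5600·4.2800] = 2.1400
Node dd (S = 64.8): V_dd = 1/1.12·[0.4400·4.2800 + 0.5600·36.6800] = 20.0214
Node u (S = 112): V_u = 1/1.12·[0.4400·0.0000 + 0.5600·2.1400] = 1.0700
Node d (S = 72): V_d = 1/1.12·[0.4400·2.1400 + 0.5600·20.0214] = 10.8514
Node 0 (S = 80): V_0 = 1/1.12·[0.4400·1.0700 + 0.5600·10.8514] = 5.8461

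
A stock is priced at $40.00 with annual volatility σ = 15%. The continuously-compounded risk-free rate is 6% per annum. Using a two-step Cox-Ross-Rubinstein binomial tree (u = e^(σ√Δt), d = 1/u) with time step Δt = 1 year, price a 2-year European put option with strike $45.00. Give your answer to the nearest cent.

CRR parameters: u = e^(σ√Δt) = e^(0.15·√1) = 1.1618, d = 1/u = 0.8607
Per-period rate: rΔt = 0.06·1 = 0.06, so R = e^0.06 = 1.0618
Risk-neutral probability p = (e^0.06 − 0.8607)/(1.1618 − 0.8607) = 0.2011/0.3011 = 0.6679
Terminal stock prices: S_uu = 53.99, S_ud = 40, S_dd = 29.63
Terminal payoffs (K − S): max(-8.994, 0) = 0, max(5, 0) = 5, max(15.37, 0) = 15.37
Node u (S = 46.47): V_u = e^(−0.06)·[0.6679·0.0000 + 0.3321·5.0000] = 1.5637
Node d (S = 34.43): V_d = e^(−0.06)·[0.6679·5.0000 + 0.3321·15.3673] = 7.9511
Node 0 (S = 40): V_0 = e^(−0.06)·[0.6679·1.5637 + 0.3321·7.9511] = 3.4702

$3.47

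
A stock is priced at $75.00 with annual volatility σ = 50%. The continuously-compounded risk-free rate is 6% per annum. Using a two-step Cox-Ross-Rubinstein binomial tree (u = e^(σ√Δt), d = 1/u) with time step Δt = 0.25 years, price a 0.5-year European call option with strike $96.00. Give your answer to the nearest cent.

$5.87

CRR parameters: u = e^(σ√Δt) = e^(0.5·√0.25) = 1.2840, d = 1/u = 0.7788
Per-period rate: rΔt = 0.06·0.25 = 0.015, so R = e^0.015 = 1.0151
Risk-neutral probability p = (e^0.015 − 0.7788)/(1.2840 − 0.7788) = 0.2363/0.5052 = 0.4677
Terminal stock prices: S_uu = 123.7, S_ud = 75, S_dd = 45.49
Terminal payoffs (S − K): max(27.65, 0) = 27.65, max(-21, 0) = 0, max(-50.51, 0) = 0
Node u (S = 96.3): V_u = e^(−0.015)·[0.4677·27.6541 + 0.5323·0.0000] = 12.7423
Node d (S = 58.41): V_d = e^(−0.015)·[0.4677·0.0000 + 0.5323·0.0000] = 0.0000
Node 0 (S = 75): V_0 = e^(−0.015)·[0.4677·12.7423 + 0.5323·0.0000] = 5.8713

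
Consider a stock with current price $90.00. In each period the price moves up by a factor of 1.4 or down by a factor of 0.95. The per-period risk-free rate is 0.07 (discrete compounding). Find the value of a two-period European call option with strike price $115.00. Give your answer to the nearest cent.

$5.42

Risk-neutral probability p = (1 + 0.07 − 0.95)/(1.4 − 0.95) = 0.1200/0.4500 = 0.2667
Terminal stock prices: S_uu = 176.4, S_ud = 119.7, S_dd = 81.22
Terminal payoffs (S − K): max(61.4, 0) = 61.4, max(4.7, 0) = 4.7, max(-33.78, 0) = 0
Node u (S = 126): V_u = 1/1.07·[0.2667·61.4000 + 0.7333·4.7000] = 18.5234
Node d (S = 85.5): V_d = 1/1.07·[0.2667·4.7000 + 0.7333·0.0000] = 1.1713
Node 0 (S = 90): V_0 = 1/1.07·[0.2667·18.5234 + 0.7333·1.1713] = 5.4192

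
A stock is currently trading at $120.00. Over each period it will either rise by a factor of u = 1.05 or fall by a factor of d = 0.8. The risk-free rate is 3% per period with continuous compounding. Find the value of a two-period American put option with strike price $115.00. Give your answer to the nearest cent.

$2.41

Risk-neutral probability p = (e^0.03 − 0.8)/(1.05 − 0.8) = 0.2305/0.2500 = 0.9218
Terminal stock prices: S_uu = 132.3, S_ud = 100.8, S_dd = 76.8
Terminal payoffs (K − S): max(-17.3, 0) = 0, max(14.2, 0) = 14.2, max(38.2, 0) = 38.2
Node u (S = 126): continuation = e^(−0.03)·[0.9218·0.0000 + 0.0782·14.2000] = 1.0774; exercise value = 0.0000 ≤ continuation, so V_u = 1.0774
Node d (S = 96): continuation = e^(−0.03)·[0.9218·14.2000 + 0.0782·38.2000] = 15.6012; exercise value = 19.0000 > continuation, so V_d = 19.0000 (exercise)
Node 0 (S = 120): continuation = e^(−0.03)·[0.9218·1.0774 + 0.0782·19.0000] = 2.4053; exercise value = 0.0000 ≤ continuation, so V_0 = 2.4053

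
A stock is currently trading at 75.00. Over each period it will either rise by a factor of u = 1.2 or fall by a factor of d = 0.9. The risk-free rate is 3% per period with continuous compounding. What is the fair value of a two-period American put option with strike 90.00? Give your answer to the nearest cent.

Risk-neutral probability p = (e^0.03 − 0.9)/(1.2 − 0.9) = 0.1305/0.3000 = 0.4348
Terminal stock prices: S_uu = 108, S_ud = 81, S_dd = 60.75
Terminal payoffs (K − S): max(-18, 0) = 0, max(9, 0) = 9, max(29.25, 0) = 29.25
Node u (S = 90): continuation = e^(−0.03)·[0.4348·0.0000 + 0.5652·9.0000] = 4.9360; exercise value = 0.0000 ≤ continuation, so V_u = 4.9360
Node d (S = 67.5): continuation = e^(−0.03)·[0.4348·9.0000 + 0.5652·29.2500] = 19.8401; exercise value = 22.5000 > continuation, so V_d = 22.5000 (exercise)
Node 0 (S = 75): continuation = e^(−0.03)·[0.4348·4.9360 + 0.5652·22.5000] = 14.4231; exercise value = 15.0000 > continuation, so V_0 = 15.0000 (exercise)

15.00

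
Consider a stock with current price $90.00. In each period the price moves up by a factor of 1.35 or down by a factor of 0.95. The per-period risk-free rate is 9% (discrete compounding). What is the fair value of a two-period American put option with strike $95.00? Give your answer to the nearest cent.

Risk-neutral probability p = (1 + 0.09 − 0.95)/(1.35 − 0.95) = 0.1400/0.4000 = 0.3500
Terminal stock prices: S_uu = 164, S_ud = 115.4, S_dd = 81.22
Terminal payoffs (K − S): max(-69.03, 0) = 0, max(-20.43, 0) = 0, max(13.78, 0) = 13.78
Node u (S = 121.5): continuation = 1/1.09·[0.3500·0.0000 + 0.6500·0.0000] = 0.0000; exercise value = 0.0000 ≤ continuation, so V_u = 0.0000
Node d (S = 85.5): continuation = 1/1.09·[0.3500·0.0000 + 0.6500·13.7750] = 8.2144; exercise value = 9.5000 > continuation, so V_d = 9.5000 (exercise)
Node 0 (S = 90): continuation = 1/1.09·[0.3500·0.0000 + 0.6500·9.5000] = 5.6651; exercise value = 5.0000 ≤ continuation, so V_0 = 5.6651

$5.67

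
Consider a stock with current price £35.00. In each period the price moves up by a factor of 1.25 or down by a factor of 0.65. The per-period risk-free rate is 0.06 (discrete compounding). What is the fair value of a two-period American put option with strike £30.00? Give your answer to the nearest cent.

£2.47

Risk-neutral probability p = (1 + 0.06 − 0.65)/(1.25 − 0.65) = 0.4100/0.6000 = 0.6833
Terminal stock prices: S_uu = 54.69, S_ud = 28.44, S_dd = 14.79
Terminal payoffs (K − S): max(-24.69, 0) = 0, max(1.562, 0) = 1.562, max(15.21, 0) = 15.21
Node u (S = 43.75): continuation = 1/1.06·[0.6833·0.0000 + 0.3167·1.5625] = 0.4668; exercise value = 0.0000 ≤ continuation, so V_u = 0.4668
Node d (S = 22.75): continuation = 1/1.06·[0.6833·1.5625 + 0.3167·15.2125] = 5.5519; exercise value = 7.2500 > continuation, so V_d = 7.2500 (exercise)
Node 0 (S = 35): continuation = 1/1.06·[0.6833·0.4668 + 0.3167·7.2500] = 2.4668; exercise value = 0.0000 ≤ continuation, so V_0 = 2.4668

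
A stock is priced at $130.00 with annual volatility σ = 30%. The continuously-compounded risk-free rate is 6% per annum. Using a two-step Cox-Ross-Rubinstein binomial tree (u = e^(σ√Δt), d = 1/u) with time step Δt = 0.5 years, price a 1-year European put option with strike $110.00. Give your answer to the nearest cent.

CRR parameters: u = e^(σ√Δt) = e^(0.3·√0.5) = 1.2363, d = 1/u = 0.8089
Per-period rate: rΔt = 0.06·0.5 = 0.03, so R = e^0.03 = 1.0305
Risk-neutral probability p = (e^0.03 − 0.8089)/(1.2363 − 0.8089) = 0.2216/0.4275 = 0.5184
Terminal stock prices: S_uu = 198.7, S_ud = 130, S_dd = 85.05
Terminal payoffs (K − S): max(-88.7, 0) = 0, max(-20, 0) = 0, max(24.95, 0) = 24.95
Node u (S = 160.7): V_u = e^(−0.03)·[0.5184·0.0000 + 0.4816·0.0000] = 0.0000
Node d (S = 105.2): V_d = e^(−0.03)·[0.5184·0.0000 + 0.4816·24.9474] = 11.6593
Node 0 (S = 130): V_0 = e^(−0.03)·[0.5184·0.0000 + 0.4816·11.6593] = 5.4490

$5.45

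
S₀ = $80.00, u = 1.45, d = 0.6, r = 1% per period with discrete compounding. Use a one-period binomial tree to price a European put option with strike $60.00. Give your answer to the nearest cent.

Risk-neutral probability p = (1 + 0.01 − 0.6)/(1.45 − 0.6) = 0.4100/0.8500 = 0.4824
Terminal stock prices: S_u = 116, S_d = 48
Terminal payoffs (K − S): max(-56, 0) = 0, max(12, 0) = 12
Node 0 (S = 80): V_0 = 1/1.01·[0.4824·0.0000 + 0.5176·12.0000] = 6.1503

$6.15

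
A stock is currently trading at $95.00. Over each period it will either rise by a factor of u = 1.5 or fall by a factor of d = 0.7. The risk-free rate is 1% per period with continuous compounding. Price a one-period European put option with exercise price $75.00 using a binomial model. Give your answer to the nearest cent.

$5.15

Risk-neutral probability p = (e^0.01 − 0.7)/(1.5 − 0.7) = 0.3101/0.8000 = 0.3876
Terminal stock prices: S_u = 142.5, S_d = 66.5
Terminal payoffs (K − S): max(-67.5, 0) = 0, max(8.5, 0) = 8.5
Node 0 (S = 95): V_0 = e^(−0.01)·[0.3876·0.0000 + 0.6124·8.5000] = 5.1539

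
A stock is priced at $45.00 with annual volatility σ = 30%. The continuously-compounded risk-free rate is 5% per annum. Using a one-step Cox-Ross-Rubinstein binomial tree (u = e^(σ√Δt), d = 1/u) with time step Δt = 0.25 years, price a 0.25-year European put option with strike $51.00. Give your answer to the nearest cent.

$6.01

CRR parameters: u = e^(σ√Δt) = e^(0.3·√0.25) = 1.1618, d = 1/u = 0.8607
Per-period rate: rΔt = 0.05·0.25 = 0.0125, so R = e^0.0125 = 1.0126
Risk-neutral probability p = (e^0.0125 − 0.8607)/(1.1618 − 0.8607) = 0.1519/0.3011 = 0.5043
Terminal stock prices: S_u = 52.28, S_d = 38.73
Terminal payoffs (K − S): max(-1.283, 0) = 0, max(12.27, 0) = 12.27
Node 0 (S = 45): V_0 = e^(−0.0125)·[0.5043·0.0000 + 0.4957·12.2681] = 6.0053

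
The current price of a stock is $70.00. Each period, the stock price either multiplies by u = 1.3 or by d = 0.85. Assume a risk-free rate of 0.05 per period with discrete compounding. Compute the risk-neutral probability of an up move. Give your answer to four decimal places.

p = 0.4444

Risk-neutral probability p = (1 + 0.05 − 0.85)/(1.3 − 0.85) = 0.2000/0.4500 = 0.4444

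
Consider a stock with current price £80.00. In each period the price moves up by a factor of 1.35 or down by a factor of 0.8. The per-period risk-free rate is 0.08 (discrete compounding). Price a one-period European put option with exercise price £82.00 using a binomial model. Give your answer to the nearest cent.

£8.18

Risk-neutral probability p = (1 + 0.08 − 0.8)/(1.35 − 0.8) = 0.2800/0.5500 = 0.5091
Terminal stock prices: S_u = 108, S_d = 64
Terminal payoffs (K − S): max(-26, 0) = 0, max(18, 0) = 18
Node 0 (S = 80): V_0 = 1/1.08·[0.5091·0.0000 + 0.4909·18.0000] = 8.1818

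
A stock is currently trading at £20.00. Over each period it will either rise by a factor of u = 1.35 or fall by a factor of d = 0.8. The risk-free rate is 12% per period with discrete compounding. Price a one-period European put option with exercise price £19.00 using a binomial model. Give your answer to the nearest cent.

£1.12

Risk-neutral probability p = (1 + 0.12 − 0.8)/(1.35 − 0.8) = 0.3200/0.5500 = 0.5818
Terminal stock prices: S_u = 27, S_d = 16
Terminal payoffs (K − S): max(-8, 0) = 0, max(3, 0) = 3
Node 0 (S = 20): V_0 = 1/1.12·[0.5818·0.0000 + 0.4182·3.0000] = 1.1201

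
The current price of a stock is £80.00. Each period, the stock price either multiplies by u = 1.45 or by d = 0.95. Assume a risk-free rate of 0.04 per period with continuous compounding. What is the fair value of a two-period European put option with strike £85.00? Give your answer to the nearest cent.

Risk-neutral probability p = (e^0.04 − 0.95)/(1.45 − 0.95) = 0.0908/0.5000 = 0.1816
Terminal stock prices: S_uu = 168.2, S_ud = 110.2, S_dd = 72.2
Terminal payoffs (K − S): max(-83.2, 0) = 0, max(-25.2, 0) = 0, max(12.8, 0) = 12.8
Node u (S = 116): V_u = e^(−0.04)·[0.1816·0.0000 + 0.8184·0.0000] = 0.0000
Node d (S = 76): V_d = e^(−0.04)·[0.1816·0.0000 + 0.8184·12.8000] = 10.0645
Node 0 (S = 80): V_0 = e^(−0.04)·[0.1816·0.0000 + 0.8184·10.0645] = 7.9136

£7.91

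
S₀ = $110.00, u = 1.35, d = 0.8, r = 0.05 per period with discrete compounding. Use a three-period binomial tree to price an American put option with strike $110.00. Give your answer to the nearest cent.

$14.18

Risk-neutral probability p = (1 + 0.05 − 0.8)/(1.35 − 0.8) = 0.2500/0.5500 = 0.4545
Terminal stock prices: S_uuu = 270.6, S_uud = 160.4, S_udd = 95.04, S_ddd = 56.32
Terminal payoffs (K − S): max(-160.6, 0) = 0, max(-50.38, 0) = 0, max(14.96, 0) = 14.96, max(53.68, 0) = 53.68
Node uu (S = 200.5): continuation = 1/1.05·[0.4545·0.0000 + 0.5455·0.0000] = 0.0000; exercise value = 0.0000 ≤ continuation, so V_uu = 0.0000
Node ud (S = 118.8): continuation = 1/1.05·[0.4545·0.0000 + 0.5455·14.9600] = 7.7714; exercise value = 0.0000 ≤ continuation, so V_ud = 7.7714
Node dd (S = 70.4): continuation = 1/1.05·[0.4545·14.9600 + 0.5455·53.6800] = 34.3619; exercise value = 39.6000 > continuation, so V_dd = 39.6000 (exercise)
Node u (S = 148.5): continuation = 1/1.05·[0.4545·0.0000 + 0.5455·7.7714] = 4.0371; exercise value = 0.0000 ≤ continuation, so V_u = 4.0371
Node d (S = 88): continuation = 1/1.05·[0.4545·7.7714 + 0.5455·39.6000] = 23.9357; exercise value = 22.0000 ≤ continuation, so V_d = 23.9357
Node 0 (S = 110): continuation = 1/1.05·[0.4545·4.0371 + 0.5455·23.9357] = 14.1818; exercise value = 0.0000 ≤ continuation, so V_0 = 14.1818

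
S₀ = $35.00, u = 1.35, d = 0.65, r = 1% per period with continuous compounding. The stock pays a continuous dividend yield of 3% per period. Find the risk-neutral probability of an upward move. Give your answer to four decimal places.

Per-period risk-free factor R = e^0.01 = 1.0101; dividend-adjusted growth = e^(0.01−0.03) = 0.9802.
Risk-neutral probability p = (0.9802 − 0.65)/(1.35 − 0.65) = 0.3302/0.7000 = 0.4717

p = 0.4717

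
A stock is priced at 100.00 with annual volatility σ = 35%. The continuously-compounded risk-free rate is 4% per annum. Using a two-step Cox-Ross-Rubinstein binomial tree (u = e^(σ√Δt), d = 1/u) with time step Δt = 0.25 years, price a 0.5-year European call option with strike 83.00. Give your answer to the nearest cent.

CRR parameters: u = e^(σ√Δt) = e^(0.35·√0.25) = 1.1912, d = 1/u = 0.8395
Per-period rate: rΔt = 0.04·0.25 = 0.01, so R = e^0.01 = 1.0101
Risk-neutral probability p = (e^0.01 − 0.8395)/(1.1912 − 0.8395) = 0.1706/0.3518 = 0.4849
Terminal stock prices: S_uu = 141.9, S_ud = 100, S_dd = 70.47
Terminal payoffs (S − K): max(58.91, 0) = 58.91, max(17, 0) = 17, max(-12.53, 0) = 0
Node u (S = 119.1): V_u = e^(−0.01)·[0.4849·58.9068 + 0.5151·17.0000] = 36.9505
Node d (S = 83.95): V_d = e^(−0.01)·[0.4849·17.0000 + 0.5151·0.0000] = 8.1618
Node 0 (S = 100): V_0 = e^(−0.01)·[0.4849·36.9505 + 0.5151·8.1618] = 21.9022

21.90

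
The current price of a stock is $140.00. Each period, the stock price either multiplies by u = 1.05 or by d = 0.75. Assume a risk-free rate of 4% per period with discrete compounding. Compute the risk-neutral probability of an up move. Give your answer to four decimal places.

Risk-neutral probability p = (1 + 0.04 − 0.75)/(1.05 − 0.75) = 0.2900/0.3000 = 0.9667

p = 0.9667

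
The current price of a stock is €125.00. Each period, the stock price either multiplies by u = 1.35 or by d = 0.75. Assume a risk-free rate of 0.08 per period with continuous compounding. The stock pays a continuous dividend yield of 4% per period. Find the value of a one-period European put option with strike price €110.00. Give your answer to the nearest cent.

€7.73

Per-period risk-free factor R = e^0.08 = 1.0833; dividend-adjusted growth = e^(0.08−0.04) = 1.0408.
Risk-neutral probability p = (1.0408 − 0.75)/(1.35 − 0.75) = 0.2908/0.6000 = 0.4847
Terminal stock prices: S_u = 168.8, S_d = 93.75
Terminal payoffs (K − S): max(-58.75, 0) = 0, max(16.25, 0) = 16.25
Node 0 (S = 125): V_0 = e^(−0.08)·[0.4847·0.0000 + 0.5153·16.2500] = 7.7301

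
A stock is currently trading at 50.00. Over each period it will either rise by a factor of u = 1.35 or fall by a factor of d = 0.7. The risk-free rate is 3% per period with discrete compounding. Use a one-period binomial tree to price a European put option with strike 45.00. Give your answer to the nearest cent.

4.78

Risk-neutral probability p = (1 + 0.03 − 0.7)/(1.35 − 0.7) = 0.3300/0.6500 = 0.5077
Terminal stock prices: S_u = 67.5, S_d = 35
Terminal payoffs (K − S): max(-22.5, 0) = 0, max(10, 0) = 10
Node 0 (S = 50): V_0 = 1/1.03·[0.5077·0.0000 + 0.4923·10.0000] = 4.7797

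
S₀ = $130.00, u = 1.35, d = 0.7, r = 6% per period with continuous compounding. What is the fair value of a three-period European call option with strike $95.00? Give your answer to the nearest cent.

Risk-neutral probability p = (e^0.06 − 0.7)/(1.35 − 0.7) = 0.3618/0.6500 = 0.5567
Terminal stock prices: S_uuu = 319.8, S_uud = 165.8, S_udd = 85.99, S_ddd = 44.59
Terminal payoffs (S − K): max(224.8, 0) = 224.8, max(70.85, 0) = 70.85, max(-9.005, 0) = 0, max(-50.41, 0) = 0
Node uu (S = 236.9): V_uu = e^(−0.06)·[0.5567·224.8488 + 0.4433·70.8475] = 147.4574
Node ud (S = 122.8): V_ud = e^(−0.06)·[0.5567·70.8475 + 0.4433·0.0000] = 37.1421
Node dd (S = 63.7): V_dd = e^(−0.06)·[0.5567·0.0000 + 0.4433·0.0000] = 0.0000
Node u (S = 175.5): V_u = e^(−0.06)·[0.5567·147.4574 + 0.4433·37.1421] = 92.8123
Node d (S = 91): V_d = e^(−0.06)·[0.5567·37.1421 + 0.4433·0.0000] = 19.4719
Node 0 (S = 130): V_0 = e^(−0.06)·[0.5567·92.8123 + 0.4433·19.4719] = 56.7869

$56.79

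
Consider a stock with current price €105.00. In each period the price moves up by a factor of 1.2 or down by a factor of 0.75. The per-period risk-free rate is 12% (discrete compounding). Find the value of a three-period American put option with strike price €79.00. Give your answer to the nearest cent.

Risk-neutral probability p = (1 + 0.12 − 0.75)/(1.2 − 0.75) = 0.3700/0.4500 = 0.8222
Terminal stock prices: S_uuu = 181.4, S_uud = 113.4, S_udd = 70.88, S_ddd = 44.3
Terminal payoffs (K − S): max(-102.4, 0) = 0, max(-34.4, 0) = 0, max(8.125, 0) = 8.125, max(34.7, 0) = 34.7
Node uu (S = 151.2): continuation = 1/1.12·[0.8222·0.0000 + 0.1778·0.0000] = 0.0000; exercise value = 0.0000 ≤ continuation, so V_uu = 0.0000
Node ud (S = 94.5): continuation = 1/1.12·[0.8222·0.0000 + 0.1778·8.1250] = 1.2897; exercise value = 0.0000 ≤ continuation, so V_ud = 1.2897
Node dd (S = 59.06): continuation = 1/1.12·[0.8222·8.1250 + 0.1778·34.7031] = 11.4732; exercise value = 19.9375 > continuation, so V_dd = 19.9375 (exercise)
Node u (S = 126): continuation = 1/1.12·[0.8222·0.0000 + 0.1778·1.2897] = 0.2047; exercise value = 0.0000 ≤ continuation, so V_u = 0.2047
Node d (S = 78.75): continuation = 1/1.12·[0.8222·1.2897 + 0.1778·19.9375] = 4.1115; exercise value = 0.2500 ≤ continuation, so V_d = 4.1115
Node 0 (S = 105): continuation = 1/1.12·[0.8222·0.2047 + 0.1778·4.1115] = 0.8029; exercise value = 0.0000 ≤ continuation, so V_0 = 0.8029

€0.80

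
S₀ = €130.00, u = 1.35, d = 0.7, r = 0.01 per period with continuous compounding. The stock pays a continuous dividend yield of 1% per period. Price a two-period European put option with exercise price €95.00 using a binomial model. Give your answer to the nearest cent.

€8.90

Per-period risk-free factor R = e^0.01 = 1.0101; dividend-adjusted growth = e^(0.01−0.01) = 1.0000.
Risk-neutral probability p = (1.0000 − 0.7)/(1.35 − 0.7) = 0.3000/0.6500 = 0.4615
Terminal stock prices: S_uu = 236.9, S_ud = 122.8, S_dd = 63.7
Terminal payoffs (K − S): max(-141.9, 0) = 0, max(-27.85, 0) = 0, max(31.3, 0) = 31.3
Node u (S = 175.5): V_u = e^(−0.01)·[0.4615·0.0000 + 0.5385·0.0000] = 0.0000
Node d (S = 91): V_d = e^(−0.01)·[0.4615·0.0000 + 0.5385·31.3000] = 16.6861
Node 0 (S = 130): V_0 = e^(−0.01)·[0.4615·0.0000 + 0.5385·16.6861] = 8.8954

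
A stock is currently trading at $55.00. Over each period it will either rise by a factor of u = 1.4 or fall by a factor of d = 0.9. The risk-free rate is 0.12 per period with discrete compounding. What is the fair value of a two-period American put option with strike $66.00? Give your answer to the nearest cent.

$11.00

Risk-neutral probability p = (1 + 0.12 − 0.9)/(1.4 − 0.9) = 0.2200/0.5000 = 0.4400
Terminal stock prices: S_uu = 107.8, S_ud = 69.3, S_dd = 44.55
Terminal payoffs (K − S): max(-41.8, 0) = 0, max(-3.3, 0) = 0, max(21.45, 0) = 21.45
Node u (S = 77): continuation = 1/1.12·[0.4400·0.0000 + 0.5600·0.0000] = 0.0000; exercise value = 0.0000 ≤ continuation, so V_u = 0.0000
Node d (S = 49.5): continuation = 1/1.12·[0.4400·0.0000 + 0.5600·21.4500] = 10.7250; exercise value = 16.5000 > continuation, so V_d = 16.5000 (exercise)
Node 0 (S = 55): continuation = 1/1.12·[0.4400·0.0000 + 0.5600·16.5000] = 8.2500; exercise value = 11.0000 > continuation, so V_0 = 11.0000 (exercise)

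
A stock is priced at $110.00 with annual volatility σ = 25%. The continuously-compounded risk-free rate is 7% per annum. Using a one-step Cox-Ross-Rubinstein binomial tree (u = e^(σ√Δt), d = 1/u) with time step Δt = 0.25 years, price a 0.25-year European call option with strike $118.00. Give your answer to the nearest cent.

CRR parameters: u = e^(σ√Δt) = e^(0.25·√0.25) = 1.1331, d = 1/u = 0.8825
Per-period rate: rΔt = 0.07·0.25 = 0.0175, so R = e^0.0175 = 1.0177
Risk-neutral probability p = (e^0.0175 − 0.8825)/(1.1331 − 0.8825) = 0.1352/0.2507 = 0.5392
Terminal stock prices: S_u = 124.6, S_d = 97.07
Terminal payoffs (S − K): max(6.646, 0) = 6.646, max(-20.93, 0) = 0
Node 0 (S = 110): V_0 = e^(−0.0175)·[0.5392·6.6463 + 0.4608·0.0000] = 3.5217

$3.52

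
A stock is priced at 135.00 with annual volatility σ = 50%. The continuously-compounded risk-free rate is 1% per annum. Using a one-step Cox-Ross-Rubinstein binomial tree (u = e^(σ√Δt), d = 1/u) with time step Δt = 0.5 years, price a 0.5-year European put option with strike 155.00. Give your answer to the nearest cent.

CRR parameters: u = e^(σ√Δt) = e^(0.5·√0.5) = 1.4241, d = 1/u = 0.7022
Per-period rate: rΔt = 0.01·0.5 = 0.005, so R = e^0.005 = 1.0050
Risk-neutral probability p = (e^0.005 − 0.7022)/(1.4241 − 0.7022) = 0.3028/0.7219 = 0.4195
Terminal stock prices: S_u = 192.3, S_d = 94.8
Terminal payoffs (K − S): max(-37.26, 0) = 0, max(60.2, 0) = 60.2
Node 0 (S = 135): V_0 = e^(−0.005)·[0.4195·0.0000 + 0.5805·60.2046] = 34.7766

34.78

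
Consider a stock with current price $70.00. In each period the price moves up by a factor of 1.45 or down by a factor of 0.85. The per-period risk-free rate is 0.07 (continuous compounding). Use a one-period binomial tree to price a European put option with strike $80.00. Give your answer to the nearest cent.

$12.03

Risk-neutral probability p = (e^0.07 − 0.85)/(1.45 − 0.85) = 0.2225/0.6000 = 0.3708
Terminal stock prices: S_u = 101.5, S_d = 59.5
Terminal payoffs (K − S): max(-21.5, 0) = 0, max(20.5, 0) = 20.5
Node 0 (S = 70): V_0 = e^(−0.07)·[0.3708·0.0000 + 0.6292·20.5000] = 12.0257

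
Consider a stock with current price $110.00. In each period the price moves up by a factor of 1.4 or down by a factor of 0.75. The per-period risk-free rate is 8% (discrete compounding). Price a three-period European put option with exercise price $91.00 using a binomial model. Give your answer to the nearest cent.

$5.51

Risk-neutral probability p = (1 + 0.08 − 0.75)/(1.4 − 0.75) = 0.3300/0.6500 = 0.5077
Terminal stock prices: S_uuu = 301.8, S_uud = 161.7, S_udd = 86.62, S_ddd = 46.41
Terminal payoffs (K − S): max(-210.8, 0) = 0, max(-70.7, 0) = 0, max(4.375, 0) = 4.375, max(44.59, 0) = 44.59
Node uu (S = 215.6): V_uu = 1/1.08·[0.5077·0.0000 + 0.4923·0.0000] = 0.0000
Node ud (S = 115.5): V_ud = 1/1.08·[0.5077·0.0000 + 0.4923·4.3750] = 1.9943
Node dd (S = 61.88): V_dd = 1/1.08·[0.5077·4.3750 + 0.4923·44.5938] = 22.3843
Node u (S = 154): V_u = 1/1.08·[0.5077·0.0000 + 0.4923·1.9943] = 0.9091
Node d (S = 82.5): V_d = 1/1.08·[0.5077·1.9943 + 0.4923·22.3843] = 11.1411
Node 0 (S = 110): V_0 = 1/1.08·[0.5077·0.9091 + 0.4923·11.1411] = 5.5059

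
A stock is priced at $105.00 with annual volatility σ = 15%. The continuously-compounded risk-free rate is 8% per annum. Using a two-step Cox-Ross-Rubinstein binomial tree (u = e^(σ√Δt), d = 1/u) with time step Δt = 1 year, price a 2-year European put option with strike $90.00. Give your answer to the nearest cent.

$0.71

CRR parameters: u = e^(σ√Δt) = e^(0.15·√1) = 1.1618, d = 1/u = 0.8607
Per-period rate: rΔt = 0.08·1 = 0.08, so R = e^0.08 = 1.0833
Risk-neutral probability p = (e^0.08 − 0.8607)/(1.1618 − 0.8607) = 0.2226/0.3011 = 0.7392
Terminal stock prices: S_uu = 141.7, S_ud = 105, S_dd = 77.79
Terminal payoffs (K − S): max(-51.74, 0) = 0, max(-15, 0) = 0, max(12.21, 0) = 12.21
Node u (S = 122): V_u = e^(−0.08)·[0.7392·0.0000 + 0.2608·0.0000] = 0.0000
Node d (S = 90.37): V_d = e^(−0.08)·[0.7392·0.0000 + 0.2608·12.2141] = 2.9410
Node 0 (S = 105): V_0 = e^(−0.08)·[0.7392·0.0000 + 0.2608·2.9410] = 0.7082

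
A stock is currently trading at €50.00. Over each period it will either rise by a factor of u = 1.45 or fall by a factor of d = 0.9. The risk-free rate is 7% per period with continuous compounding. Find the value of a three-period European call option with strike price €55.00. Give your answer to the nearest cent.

Risk-neutral probability p = (e^0.07 − 0.9)/(1.45 − 0.9) = 0.1725/0.5500 = 0.3137
Terminal stock prices: S_uuu = 152.4, S_uud = 94.61, S_udd = 58.73, S_ddd = 36.45
Terminal payoffs (S − K): max(97.43, 0) = 97.43, max(39.61, 0) = 39.61, max(3.725, 0) = 3.725, max(-18.55, 0) = 0
Node uu (S = 105.1): V_uu = e^(−0.07)·[0.3137·97.4313 + 0.6863·39.6125] = 53.8433
Node ud (S = 65.25): V_ud = e^(−0.07)·[0.3137·39.6125 + 0.6863·3.7250] = 13.9683
Node dd (S = 40.5): V_dd = e^(−0.07)·[0.3137·3.7250 + 0.6863·0.0000] = 1.0894
Node u (S = 72.5): V_u = e^(−0.07)·[0.3137·53.8433 + 0.6863·13.9683] = 24.6853
Node d (S = 45): V_d = e^(−0.07)·[0.3137·13.9683 + 0.6863·1.0894] = 4.7821
Node 0 (S = 50): V_0 = e^(−0.07)·[0.3137·24.6853 + 0.6863·4.7821] = 10.2794

€10.28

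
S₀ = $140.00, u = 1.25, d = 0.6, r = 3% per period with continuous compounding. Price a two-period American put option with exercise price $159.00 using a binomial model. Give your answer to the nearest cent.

$35.96

Risk-neutral probability p = (e^0.03 − 0.6)/(1.25 − 0.6) = 0.4305/0.6500 = 0.6622
Terminal stock prices: S_uu = 218.8, S_ud = 105, S_dd = 50.4
Terminal payoffs (K − S): max(-59.75, 0) = 0, max(54, 0) = 54, max(108.6, 0) = 108.6
Node u (S = 175): continuation = e^(−0.03)·[0.6622·0.0000 + 0.3378·54.0000] = 17.7001; exercise value = 0.0000 ≤ continuation, so V_u = 17.7001
Node d (S = 84): continuation = e^(−0.03)·[0.6622·54.0000 + 0.3378·108.6000] = 70.3008; exercise value = 75.0000 > continuation, so V_d = 75.0000 (exercise)
Node 0 (S = 140): continuation = e^(−0.03)·[0.6622·17.7001 + 0.3378·75.0000] = 35.9587; exercise value = 19.0000 ≤ continuation, so V_0 = 35.9587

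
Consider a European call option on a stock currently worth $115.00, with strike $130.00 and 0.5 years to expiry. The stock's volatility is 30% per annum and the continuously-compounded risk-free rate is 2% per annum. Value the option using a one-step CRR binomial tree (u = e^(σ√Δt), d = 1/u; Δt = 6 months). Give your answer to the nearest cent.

$5.67

CRR parameters: u = e^(σ√Δt) = e^(0.3·√0.5) = 1.2363, d = 1/u = 0.8089
Per-period rate: rΔt = 0.02·0.5 = 0.01, so R = e^0.01 = 1.0101
Risk-neutral probability p = (e^0.01 − 0.8089)/(1.2363 − 0.8089) = 0.2012/0.4275 = 0.4707
Terminal stock prices: S_u = 142.2, S_d = 93.02
Terminal payoffs (S − K): max(12.18, 0) = 12.18, max(-36.98, 0) = 0
Node 0 (S = 115): V_0 = e^(−0.01)·[0.4707·12.1758 + 0.5293·0.0000] = 5.6738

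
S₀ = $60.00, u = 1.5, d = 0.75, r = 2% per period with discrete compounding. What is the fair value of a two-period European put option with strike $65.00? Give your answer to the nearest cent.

$12.30

Risk-neutral probability p = (1 + 0.02 − 0.75)/(1.5 − 0.75) = 0.2700/0.7500 = 0.3600
Terminal stock prices: S_uu = 135, S_ud = 67.5, S_dd = 33.75
Terminal payoffs (K − S): max(-70, 0) = 0, max(-2.5, 0) = 0, max(31.25, 0) = 31.25
Node u (S = 90): V_u = 1/1.02·[0.3600·0.0000 + 0.6400·0.0000] = 0.0000
Node d (S = 45): V_d = 1/1.02·[0.3600·0.0000 + 0.6400·31.2500] = 19.6078
Node 0 (S = 60): V_0 = 1/1.02·[0.3600·0.0000 + 0.6400·19.6078] = 12.3030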